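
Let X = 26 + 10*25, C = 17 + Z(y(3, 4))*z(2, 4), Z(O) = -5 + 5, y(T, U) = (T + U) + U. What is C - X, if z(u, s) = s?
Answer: -259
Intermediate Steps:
y(T, U) = T + 2*U
Z(O) = 0
C = 17 (C = 17 + 0*4 = 17 + 0 = 17)
X = 276 (X = 26 + 250 = 276)
C - X = 17 - 1*276 = 17 - 276 = -259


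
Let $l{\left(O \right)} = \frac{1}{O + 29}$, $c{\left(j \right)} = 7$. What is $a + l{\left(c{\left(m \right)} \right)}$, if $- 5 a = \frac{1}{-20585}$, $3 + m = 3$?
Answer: $\frac{102961}{3705300} \approx 0.027788$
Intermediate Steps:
$m = 0$ ($m = -3 + 3 = 0$)
$a = \frac{1}{102925}$ ($a = - \frac{1}{5 \left(-20585\right)} = \left(- \frac{1}{5}\right) \left(- \frac{1}{20585}\right) = \frac{1}{102925} \approx 9.7158 \cdot 10^{-6}$)
$l{\left(O \right)} = \frac{1}{29 + O}$
$a + l{\left(c{\left(m \right)} \right)} = \frac{1}{102925} + \frac{1}{29 + 7} = \frac{1}{102925} + \frac{1}{36} = \frac{102961}{3705300}$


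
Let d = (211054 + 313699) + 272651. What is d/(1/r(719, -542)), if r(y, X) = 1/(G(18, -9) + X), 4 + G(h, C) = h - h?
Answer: -398702/273 ≈ -1460.4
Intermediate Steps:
G(h, C) = -4 (G(h, C) = -4 + (h - h) = -4 + 0 = -4)
d = 797404 (d = 524753 + 272651 = 797404)
r(y, X) = 1/(-4 + X)
d/(1/r(719, -542)) = 797404/(1/(1/(-4 - 542))) = 797404/(1/(1/(-546))) = 797404/(1/(-1/546)) = 797404/(-546) = 797404*(-1/546) = -398702/273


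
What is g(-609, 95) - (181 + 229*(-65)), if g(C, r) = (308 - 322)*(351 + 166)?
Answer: 7466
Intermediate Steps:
g(C, r) = -7238 (g(C, r) = -14*517 = -7238)
g(-609, 95) - (181 + 229*(-65)) = -7238 - (181 + 229*(-65)) = -7238 - (181 - 14885) = -7238 - 1*(-14704) = -7238 + 14704 = 7466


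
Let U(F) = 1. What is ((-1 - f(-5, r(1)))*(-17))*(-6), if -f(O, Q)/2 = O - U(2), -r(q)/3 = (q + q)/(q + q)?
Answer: -1326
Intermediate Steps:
r(q) = -3 (r(q) = -3*(q + q)/(q + q) = -3*2*q/(2*q) = -3*2*q*1/(2*q) = -3*1 = -3)
f(O, Q) = 2 - 2*O (f(O, Q) = -2*(O - 1*1) = -2*(O - 1) = -2*(-1 + O) = 2 - 2*O)
((-1 - f(-5, r(1)))*(-17))*(-6) = ((-1 - (2 - 2*(-5)))*(-17))*(-6) = ((-1 - (2 + 10))*(-17))*(-6) = ((-1 - 1*12)*(-17))*(-6) = ((-1 - 12)*(-17))*(-6) = -13*(-17)*(-6) = 221*(-6) = -1326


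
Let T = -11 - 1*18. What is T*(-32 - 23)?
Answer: 1595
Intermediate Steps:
T = -29 (T = -11 - 18 = -29)
T*(-32 - 23) = -29*(-32 - 23) = -29*(-55) = 1595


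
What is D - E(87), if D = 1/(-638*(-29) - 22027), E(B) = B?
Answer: -306676/3525 ≈ -87.000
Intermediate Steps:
D = -1/3525 (D = 1/(18502 - 22027) = 1/(-3525) = -1/3525 ≈ -0.00028369)
D - E(87) = -1/3525 - 1*87 = -1/3525 - 87 = -306676/3525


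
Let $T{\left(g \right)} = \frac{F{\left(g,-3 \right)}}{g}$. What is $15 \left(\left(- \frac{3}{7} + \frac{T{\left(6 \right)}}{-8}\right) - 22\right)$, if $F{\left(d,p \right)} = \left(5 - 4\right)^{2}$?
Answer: $- \frac{37715}{112} \approx -336.74$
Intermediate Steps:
$F{\left(d,p \right)} = 1$ ($F{\left(d,p \right)} = 1^{2} = 1$)
$T{\left(g \right)} = \frac{1}{g}$ ($T{\left(g \right)} = 1 \frac{1}{g} = \frac{1}{g}$)
$15 \left(\left(- \frac{3}{7} + \frac{T{\left(6 \right)}}{-8}\right) - 22\right) = 15 \left(\left(- \frac{3}{7} + \frac{1}{6 \left(-8\right)}\right) - 22\right) = 15 \left(\left(\left(-3\right) \frac{1}{7} + \frac{1}{6} \left(- \frac{1}{8}\right)\right) - 22\right) = 15 \left(\left(- \frac{3}{7} - \frac{1}{48}\right) - 22\right) = 15 \left(- \frac{151}{336} - 22\right) = 15 \left(- \frac{7543}{336}\right) = - \frac{37715}{112}$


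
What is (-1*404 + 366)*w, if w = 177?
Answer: -6726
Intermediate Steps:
(-1*404 + 366)*w = (-1*404 + 366)*177 = (-404 + 366)*177 = -38*177 = -6726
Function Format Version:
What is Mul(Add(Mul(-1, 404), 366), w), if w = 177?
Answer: -6726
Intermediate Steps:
Mul(Add(Mul(-1, 404), 366), w) = Mul(Add(Mul(-1, 404), 366), 177) = Mul(Add(-404, 366), 177) = Mul(-38, 177) = -6726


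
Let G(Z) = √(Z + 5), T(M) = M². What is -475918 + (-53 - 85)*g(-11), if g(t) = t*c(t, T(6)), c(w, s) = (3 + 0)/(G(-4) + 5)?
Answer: -475159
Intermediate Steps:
G(Z) = √(5 + Z)
c(w, s) = ½ (c(w, s) = (3 + 0)/(√(5 - 4) + 5) = 3/(√1 + 5) = 3/(1 + 5) = 3/6 = 3*(⅙) = ½)
g(t) = t/2 (g(t) = t*(½) = t/2)
-475918 + (-53 - 85)*g(-11) = -475918 + (-53 - 85)*((½)*(-11)) = -475918 - 138*(-11/2) = -475918 + 759 = -475159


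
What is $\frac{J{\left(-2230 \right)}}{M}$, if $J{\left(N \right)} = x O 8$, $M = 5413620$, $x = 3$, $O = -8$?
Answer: $- \frac{16}{451135} \approx -3.5466 \cdot 10^{-5}$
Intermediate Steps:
$J{\left(N \right)} = -192$ ($J{\left(N \right)} = 3 \left(-8\right) 8 = \left(-24\right) 8 = -192$)
$\frac{J{\left(-2230 \right)}}{M} = - \frac{192}{5413620} = \left(-192\right) \frac{1}{5413620} = - \frac{16}{451135}$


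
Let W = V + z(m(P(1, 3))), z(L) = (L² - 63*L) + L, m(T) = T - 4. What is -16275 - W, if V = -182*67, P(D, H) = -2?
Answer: -4489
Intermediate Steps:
V = -12194
m(T) = -4 + T
z(L) = L² - 62*L
W = -11786 (W = -12194 + (-4 - 2)*(-62 + (-4 - 2)) = -12194 - 6*(-62 - 6) = -12194 - 6*(-68) = -12194 + 408 = -11786)
-16275 - W = -16275 - 1*(-11786) = -16275 + 11786 = -4489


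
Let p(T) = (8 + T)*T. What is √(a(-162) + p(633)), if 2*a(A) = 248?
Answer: √405877 ≈ 637.08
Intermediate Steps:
p(T) = T*(8 + T)
a(A) = 124 (a(A) = (½)*248 = 124)
√(a(-162) + p(633)) = √(124 + 633*(8 + 633)) = √(124 + 633*641) = √(124 + 405753) = √405877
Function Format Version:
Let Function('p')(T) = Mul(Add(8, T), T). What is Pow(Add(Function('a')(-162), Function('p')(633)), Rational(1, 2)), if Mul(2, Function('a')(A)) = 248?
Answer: Pow(405877, Rational(1, 2)) ≈ 637.08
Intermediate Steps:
Function('p')(T) = Mul(T, Add(8, T))
Function('a')(A) = 124 (Function('a')(A) = Mul(Rational(1, 2), 248) = 124)
Pow(Add(Function('a')(-162), Function('p')(633)), Rational(1, 2)) = Pow(Add(124, Mul(633, Add(8, 633))), Rational(1, 2)) = Pow(Add(124, Mul(633, 641)), Rational(1, 2)) = Pow(Add(124, 405753), Rational(1, 2)) = Pow(405877, Rational(1, 2))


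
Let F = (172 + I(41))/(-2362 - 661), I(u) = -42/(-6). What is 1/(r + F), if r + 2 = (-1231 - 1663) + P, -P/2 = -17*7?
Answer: -3023/8035313 ≈ -0.00037621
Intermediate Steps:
I(u) = 7 (I(u) = -42*(-⅙) = 7)
P = 238 (P = -(-34)*7 = -2*(-119) = 238)
F = -179/3023 (F = (172 + 7)/(-2362 - 661) = 179/(-3023) = 179*(-1/3023) = -179/3023 ≈ -0.059213)
r = -2658 (r = -2 + ((-1231 - 1663) + 238) = -2 + (-2894 + 238) = -2 - 2656 = -2658)
1/(r + F) = 1/(-2658 - 179/3023) = 1/(-8035313/3023) = -3023/8035313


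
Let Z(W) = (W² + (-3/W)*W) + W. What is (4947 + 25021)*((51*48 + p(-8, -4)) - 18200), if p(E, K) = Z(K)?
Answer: -471786224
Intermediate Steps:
Z(W) = -3 + W + W² (Z(W) = (W² - 3) + W = (-3 + W²) + W = -3 + W + W²)
p(E, K) = -3 + K + K²
(4947 + 25021)*((51*48 + p(-8, -4)) - 18200) = (4947 + 25021)*((51*48 + (-3 - 4 + (-4)²)) - 18200) = 29968*((2448 + (-3 - 4 + 16)) - 18200) = 29968*((2448 + 9) - 18200) = 29968*(2457 - 18200) = 29968*(-15743) = -471786224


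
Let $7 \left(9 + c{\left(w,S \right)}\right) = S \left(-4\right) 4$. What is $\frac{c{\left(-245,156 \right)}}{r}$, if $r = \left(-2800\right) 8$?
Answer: $\frac{2559}{156800} \approx 0.01632$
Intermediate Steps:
$c{\left(w,S \right)} = -9 - \frac{16 S}{7}$ ($c{\left(w,S \right)} = -9 + \frac{S \left(-4\right) 4}{7} = -9 + \frac{- 4 S 4}{7} = -9 + \frac{\left(-16\right) S}{7} = -9 - \frac{16 S}{7}$)
$r = -22400$
$\frac{c{\left(-245,156 \right)}}{r} = \frac{-9 - \frac{2496}{7}}{-22400} = \left(-9 - \frac{2496}{7}\right) \left(- \frac{1}{22400}\right) = \left(- \frac{2559}{7}\right) \left(- \frac{1}{22400}\right) = \frac{2559}{156800}$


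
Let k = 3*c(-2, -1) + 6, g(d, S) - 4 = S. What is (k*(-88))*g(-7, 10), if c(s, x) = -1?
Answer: -3696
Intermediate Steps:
g(d, S) = 4 + S
k = 3 (k = 3*(-1) + 6 = -3 + 6 = 3)
(k*(-88))*g(-7, 10) = (3*(-88))*(4 + 10) = -264*14 = -3696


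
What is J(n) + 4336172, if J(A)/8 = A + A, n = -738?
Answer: 4324364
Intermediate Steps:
J(A) = 16*A (J(A) = 8*(A + A) = 8*(2*A) = 16*A)
J(n) + 4336172 = 16*(-738) + 4336172 = -11808 + 4336172 = 4324364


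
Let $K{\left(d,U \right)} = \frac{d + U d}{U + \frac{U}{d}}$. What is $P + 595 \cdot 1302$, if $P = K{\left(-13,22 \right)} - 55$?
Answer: $\frac{204499753}{264} \approx 7.7462 \cdot 10^{5}$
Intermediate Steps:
$K{\left(d,U \right)} = \frac{d + U d}{U + \frac{U}{d}}$
$P = - \frac{18407}{264}$ ($P = \frac{\left(-13\right)^{2} \left(1 + 22\right)}{22 \left(1 - 13\right)} - 55 = \frac{1}{22} \cdot 169 \frac{1}{-12} \cdot 23 - 55 = \frac{1}{22} \cdot 169 \left(- \frac{1}{12}\right) 23 - 55 = - \frac{3887}{264} - 55 = - \frac{18407}{264} \approx -69.724$)
$P + 595 \cdot 1302 = - \frac{18407}{264} + 595 \cdot 1302 = - \frac{18407}{264} + 774690 = \frac{204499753}{264}$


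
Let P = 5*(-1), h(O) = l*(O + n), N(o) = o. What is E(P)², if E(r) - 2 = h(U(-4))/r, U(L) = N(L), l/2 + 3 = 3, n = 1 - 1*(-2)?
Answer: 4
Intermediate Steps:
n = 3 (n = 1 + 2 = 3)
l = 0 (l = -6 + 2*3 = -6 + 6 = 0)
U(L) = L
h(O) = 0 (h(O) = 0*(O + 3) = 0*(3 + O) = 0)
P = -5
E(r) = 2 (E(r) = 2 + 0/r = 2 + 0 = 2)
E(P)² = 2² = 4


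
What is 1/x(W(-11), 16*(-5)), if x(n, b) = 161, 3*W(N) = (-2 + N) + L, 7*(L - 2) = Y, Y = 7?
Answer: 1/161 ≈ 0.0062112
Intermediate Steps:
L = 3 (L = 2 + (⅐)*7 = 2 + 1 = 3)
W(N) = ⅓ + N/3 (W(N) = ((-2 + N) + 3)/3 = (1 + N)/3 = ⅓ + N/3)
1/x(W(-11), 16*(-5)) = 1/161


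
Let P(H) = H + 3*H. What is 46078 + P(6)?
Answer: 46102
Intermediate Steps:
P(H) = 4*H
46078 + P(6) = 46078 + 4*6 = 46078 + 24 = 46102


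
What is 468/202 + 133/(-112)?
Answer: 1825/1616 ≈ 1.1293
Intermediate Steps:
468/202 + 133/(-112) = 468*(1/202) + 133*(-1/112) = 234/101 - 19/16 = 1825/1616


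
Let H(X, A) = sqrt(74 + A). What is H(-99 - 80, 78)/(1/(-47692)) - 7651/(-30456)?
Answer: 7651/30456 - 95384*sqrt(38) ≈ -5.8799e+5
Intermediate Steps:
H(-99 - 80, 78)/(1/(-47692)) - 7651/(-30456) = sqrt(74 + 78)/(1/(-47692)) - 7651/(-30456) = sqrt(152)/(-1/47692) - 7651*(-1/30456) = (2*sqrt(38))*(-47692) + 7651/30456 = -95384*sqrt(38) + 7651/30456 = 7651/30456 - 95384*sqrt(38)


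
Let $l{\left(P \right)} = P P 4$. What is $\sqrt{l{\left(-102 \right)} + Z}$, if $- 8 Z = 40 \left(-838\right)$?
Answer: $\sqrt{45806} \approx 214.02$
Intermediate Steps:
$Z = 4190$ ($Z = - \frac{40 \left(-838\right)}{8} = \left(- \frac{1}{8}\right) \left(-33520\right) = 4190$)
$l{\left(P \right)} = 4 P^{2}$ ($l{\left(P \right)} = P^{2} \cdot 4 = 4 P^{2}$)
$\sqrt{l{\left(-102 \right)} + Z} = \sqrt{4 \left(-102\right)^{2} + 4190} = \sqrt{4 \cdot 10404 + 4190} = \sqrt{41616 + 4190} = \sqrt{45806}$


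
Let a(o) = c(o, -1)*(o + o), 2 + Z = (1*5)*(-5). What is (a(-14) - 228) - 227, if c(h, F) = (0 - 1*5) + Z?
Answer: 441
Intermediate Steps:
Z = -27 (Z = -2 + (1*5)*(-5) = -2 + 5*(-5) = -2 - 25 = -27)
c(h, F) = -32 (c(h, F) = (0 - 1*5) - 27 = (0 - 5) - 27 = -5 - 27 = -32)
a(o) = -64*o (a(o) = -32*(o + o) = -64*o)
(a(-14) - 228) - 227 = (-64*(-14) - 228) - 227 = (896 - 228) - 227 = 668 - 227 = 441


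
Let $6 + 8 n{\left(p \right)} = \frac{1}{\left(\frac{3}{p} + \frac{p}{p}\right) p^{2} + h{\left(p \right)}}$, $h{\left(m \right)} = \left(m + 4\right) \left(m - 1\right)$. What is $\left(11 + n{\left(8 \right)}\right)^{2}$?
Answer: $\frac{198951025}{1893376} \approx 105.08$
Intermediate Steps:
$h{\left(m \right)} = \left(-1 + m\right) \left(4 + m\right)$ ($h{\left(m \right)} = \left(4 + m\right) \left(-1 + m\right) = \left(-1 + m\right) \left(4 + m\right)$)
$n{\left(p \right)} = - \frac{3}{4} + \frac{1}{8 \left(-4 + p^{2} + 3 p + p^{2} \left(1 + \frac{3}{p}\right)\right)}$ ($n{\left(p \right)} = - \frac{3}{4} + \frac{1}{8 \left(\left(\frac{3}{p} + \frac{p}{p}\right) p^{2} + \left(-4 + p^{2} + 3 p\right)\right)} = - \frac{3}{4} + \frac{1}{8 \left(\left(\frac{3}{p} + 1\right) p^{2} + \left(-4 + p^{2} + 3 p\right)\right)} = - \frac{3}{4} + \frac{1}{8 \left(\left(1 + \frac{3}{p}\right) p^{2} + \left(-4 + p^{2} + 3 p\right)\right)} = - \frac{3}{4} + \frac{1}{8 \left(p^{2} \left(1 + \frac{3}{p}\right) + \left(-4 + p^{2} + 3 p\right)\right)} = - \frac{3}{4} + \frac{1}{8 \left(-4 + p^{2} + 3 p + p^{2} \left(1 + \frac{3}{p}\right)\right)}$)
$\left(11 + n{\left(8 \right)}\right)^{2} = \left(11 + \frac{25 - 288 - 12 \cdot 8^{2}}{16 \left(-2 + 8^{2} + 3 \cdot 8\right)}\right)^{2} = \left(11 + \frac{25 - 288 - 768}{16 \left(-2 + 64 + 24\right)}\right)^{2} = \left(11 + \frac{25 - 288 - 768}{16 \cdot 86}\right)^{2} = \left(11 + \frac{1}{16} \cdot \frac{1}{86} \left(-1031\right)\right)^{2} = \left(11 - \frac{1031}{1376}\right)^{2} = \left(\frac{14105}{1376}\right)^{2} = \frac{198951025}{1893376}$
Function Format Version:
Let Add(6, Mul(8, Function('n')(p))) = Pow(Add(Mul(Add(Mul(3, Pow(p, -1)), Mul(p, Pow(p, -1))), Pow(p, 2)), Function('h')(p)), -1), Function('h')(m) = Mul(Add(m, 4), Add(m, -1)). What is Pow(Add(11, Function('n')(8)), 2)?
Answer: Rational(198951025, 1893376) ≈ 105.08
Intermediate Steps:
Function('h')(m) = Mul(Add(-1, m), Add(4, m)) (Function('h')(m) = Mul(Add(4, m), Add(-1, m)) = Mul(Add(-1, m), Add(4, m)))
Function('n')(p) = Add(Rational(-3, 4), Mul(Rational(1, 8), Pow(Add(-4, Pow(p, 2), Mul(3, p), Mul(Pow(p, 2), Add(1, Mul(3, Pow(p, -1))))), -1))) (Function('n')(p) = Add(Rational(-3, 4), Mul(Rational(1, 8), Pow(Add(Mul(Add(Mul(3, Pow(p, -1)), Mul(p, Pow(p, -1))), Pow(p, 2)), Add(-4, Pow(p, 2), Mul(3, p))), -1))) = Add(Rational(-3, 4), Mul(Rational(1, 8), Pow(Add(Mul(Add(Mul(3, Pow(p, -1)), 1), Pow(p, 2)), Add(-4, Pow(p, 2), Mul(3, p))), -1))) = Add(Rational(-3, 4), Mul(Rational(1, 8), Pow(Add(Mul(Add(1, Mul(3, Pow(p, -1))), Pow(p, 2)), Add(-4, Pow(p, 2), Mul(3, p))), -1))) = Add(Rational(-3, 4), Mul(Rational(1, 8), Pow(Add(Mul(Pow(p, 2), Add(1, Mul(3, Pow(p, -1)))), Add(-4, Pow(p, 2), Mul(3, p))), -1))) = Add(Rational(-3, 4), Mul(Rational(1, 8), Pow(Add(-4, Pow(p, 2), Mul(3, p), Mul(Pow(p, 2), Add(1, Mul(3, Pow(p, -1))))), -1))))
Pow(Add(11, Function('n')(8)), 2) = Pow(Add(11, Mul(Rational(1, 16), Pow(Add(-2, Pow(8, 2), Mul(3, 8)), -1), Add(25, Mul(-36, 8), Mul(-12, Pow(8, 2))))), 2) = Pow(Add(11, Mul(Rational(1, 16), Pow(Add(-2, 64, 24), -1), Add(25, -288, Mul(-12, 64)))), 2) = Pow(Add(11, Mul(Rational(1, 16), Pow(86, -1), Add(25, -288, -768))), 2) = Pow(Add(11, Mul(Rational(1, 16), Rational(1, 86), -1031)), 2) = Pow(Add(11, Rational(-1031, 1376)), 2) = Pow(Rational(14105, 1376), 2) = Rational(198951025, 1893376)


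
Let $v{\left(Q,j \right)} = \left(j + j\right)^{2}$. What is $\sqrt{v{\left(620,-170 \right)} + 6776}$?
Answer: $2 \sqrt{30594} \approx 349.82$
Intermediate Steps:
$v{\left(Q,j \right)} = 4 j^{2}$ ($v{\left(Q,j \right)} = \left(2 j\right)^{2} = 4 j^{2}$)
$\sqrt{v{\left(620,-170 \right)} + 6776} = \sqrt{4 \left(-170\right)^{2} + 6776} = \sqrt{4 \cdot 28900 + 6776} = \sqrt{115600 + 6776} = \sqrt{122376} = 2 \sqrt{30594}$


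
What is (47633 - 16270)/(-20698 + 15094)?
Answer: -31363/5604 ≈ -5.5965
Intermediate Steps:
(47633 - 16270)/(-20698 + 15094) = 31363/(-5604) = 31363*(-1/5604) = -31363/5604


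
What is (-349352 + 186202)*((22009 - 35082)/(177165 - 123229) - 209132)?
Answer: 920146146684375/26968 ≈ 3.4120e+10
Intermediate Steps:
(-349352 + 186202)*((22009 - 35082)/(177165 - 123229) - 209132) = -163150*(-13073/53936 - 209132) = -163150*(-11279756625/53936) = 920146146684375/26968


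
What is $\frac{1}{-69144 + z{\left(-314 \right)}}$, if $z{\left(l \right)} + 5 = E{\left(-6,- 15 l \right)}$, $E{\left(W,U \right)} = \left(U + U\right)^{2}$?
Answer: $\frac{1}{88667251} \approx 1.1278 \cdot 10^{-8}$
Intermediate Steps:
$E{\left(W,U \right)} = 4 U^{2}$ ($E{\left(W,U \right)} = \left(2 U\right)^{2} = 4 U^{2}$)
$z{\left(l \right)} = -5 + 900 l^{2}$ ($z{\left(l \right)} = -5 + 4 \left(- 15 l\right)^{2} = -5 + 4 \cdot 225 l^{2} = -5 + 900 l^{2}$)
$\frac{1}{-69144 + z{\left(-314 \right)}} = \frac{1}{-69144 - \left(5 - 900 \left(-314\right)^{2}\right)} = \frac{1}{-69144 + \left(-5 + 900 \cdot 98596\right)} = \frac{1}{-69144 + \left(-5 + 88736400\right)} = \frac{1}{-69144 + 88736395} = \frac{1}{88667251}$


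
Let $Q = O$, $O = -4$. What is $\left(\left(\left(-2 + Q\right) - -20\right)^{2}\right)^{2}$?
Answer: $38416$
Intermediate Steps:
$Q = -4$
$\left(\left(\left(-2 + Q\right) - -20\right)^{2}\right)^{2} = \left(\left(\left(-2 - 4\right) - -20\right)^{2}\right)^{2} = \left(\left(-6 + 20\right)^{2}\right)^{2} = \left(14^{2}\right)^{2} = 196^{2} = 38416$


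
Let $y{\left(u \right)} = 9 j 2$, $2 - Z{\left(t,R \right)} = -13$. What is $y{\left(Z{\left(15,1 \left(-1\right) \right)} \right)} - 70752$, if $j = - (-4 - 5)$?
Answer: $-70590$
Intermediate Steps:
$Z{\left(t,R \right)} = 15$ ($Z{\left(t,R \right)} = 2 - -13 = 2 + 13 = 15$)
$j = 9$ ($j = \left(-1\right) \left(-9\right) = 9$)
$y{\left(u \right)} = 162$ ($y{\left(u \right)} = 9 \cdot 9 \cdot 2 = 81 \cdot 2 = 162$)
$y{\left(Z{\left(15,1 \left(-1\right) \right)} \right)} - 70752 = 162 - 70752 = -70590$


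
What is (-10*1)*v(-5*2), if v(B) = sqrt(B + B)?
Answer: -20*I*sqrt(5) ≈ -44.721*I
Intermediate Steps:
v(B) = sqrt(2)*sqrt(B) (v(B) = sqrt(2*B) = sqrt(2)*sqrt(B))
(-10*1)*v(-5*2) = (-10*1)*(sqrt(2)*sqrt(-5*2)) = -10*sqrt(2)*sqrt(-10) = -10*sqrt(2)*I*sqrt(10) = -20*I*sqrt(5)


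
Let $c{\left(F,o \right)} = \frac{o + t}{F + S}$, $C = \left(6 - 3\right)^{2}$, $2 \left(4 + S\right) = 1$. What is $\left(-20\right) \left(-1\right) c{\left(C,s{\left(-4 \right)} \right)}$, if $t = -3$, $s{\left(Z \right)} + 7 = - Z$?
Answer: $- \frac{240}{11} \approx -21.818$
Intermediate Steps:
$s{\left(Z \right)} = -7 - Z$
$S = - \frac{7}{2}$ ($S = -4 + \frac{1}{2} \cdot 1 = -4 + \frac{1}{2} = - \frac{7}{2} \approx -3.5$)
$C = 9$ ($C = 3^{2} = 9$)
$c{\left(F,o \right)} = \frac{-3 + o}{- \frac{7}{2} + F}$ ($c{\left(F,o \right)} = \frac{o - 3}{F - \frac{7}{2}} = \frac{-3 + o}{- \frac{7}{2} + F}$)
$\left(-20\right) \left(-1\right) c{\left(C,s{\left(-4 \right)} \right)} = \left(-20\right) \left(-1\right) \frac{2 \left(-3 - 3\right)}{-7 + 2 \cdot 9} = 20 \frac{2 \left(-3 + \left(-7 + 4\right)\right)}{-7 + 18} = 20 \frac{2 \left(-3 - 3\right)}{11} = 20 \cdot 2 \cdot \frac{1}{11} \left(-6\right) = 20 \left(- \frac{12}{11}\right) = - \frac{240}{11}$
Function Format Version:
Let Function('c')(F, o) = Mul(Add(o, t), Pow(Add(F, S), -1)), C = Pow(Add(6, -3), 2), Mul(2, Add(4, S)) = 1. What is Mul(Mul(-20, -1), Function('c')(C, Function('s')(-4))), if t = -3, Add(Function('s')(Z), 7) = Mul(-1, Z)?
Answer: Rational(-240, 11) ≈ -21.818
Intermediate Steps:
Function('s')(Z) = Add(-7, Mul(-1, Z))
S = Rational(-7, 2) (S = Add(-4, Mul(Rational(1, 2), 1)) = Add(-4, Rational(1, 2)) = Rational(-7, 2) ≈ -3.5000)
C = 9 (C = Pow(3, 2) = 9)
Function('c')(F, o) = Mul(Pow(Add(Rational(-7, 2), F), -1), Add(-3, o)) (Function('c')(F, o) = Mul(Add(o, -3), Pow(Add(F, Rational(-7, 2)), -1)) = Mul(Add(-3, o), Pow(Add(Rational(-7, 2), F), -1)) = Mul(Pow(Add(Rational(-7, 2), F), -1), Add(-3, o)))
Mul(Mul(-20, -1), Function('c')(C, Function('s')(-4))) = Mul(Mul(-20, -1), Mul(2, Pow(Add(-7, Mul(2, 9)), -1), Add(-3, Add(-7, Mul(-1, -4))))) = Mul(20, Mul(2, Pow(Add(-7, 18), -1), Add(-3, Add(-7, 4)))) = Mul(20, Mul(2, Pow(11, -1), Add(-3, -3))) = Mul(20, Mul(2, Rational(1, 11), -6)) = Mul(20, Rational(-12, 11)) = Rational(-240, 11)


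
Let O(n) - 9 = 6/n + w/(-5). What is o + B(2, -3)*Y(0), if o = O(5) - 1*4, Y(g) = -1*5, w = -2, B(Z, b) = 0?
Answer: 33/5 ≈ 6.6000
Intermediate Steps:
Y(g) = -5
O(n) = 47/5 + 6/n (O(n) = 9 + (6/n - 2/(-5)) = 9 + (6/n - 2*(-⅕)) = 9 + (6/n + ⅖) = 9 + (⅖ + 6/n) = 47/5 + 6/n)
o = 33/5 (o = (47/5 + 6/5) - 1*4 = (47/5 + 6*(⅕)) - 4 = (47/5 + 6/5) - 4 = 53/5 - 4 = 33/5 ≈ 6.6000)
o + B(2, -3)*Y(0) = 33/5 + 0*(-5) = 33/5 + 0 = 33/5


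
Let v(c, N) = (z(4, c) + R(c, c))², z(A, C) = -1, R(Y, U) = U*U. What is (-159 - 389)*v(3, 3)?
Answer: -35072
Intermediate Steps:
R(Y, U) = U²
v(c, N) = (-1 + c²)²
(-159 - 389)*v(3, 3) = (-159 - 389)*(-1 + 3²)² = -548*(-1 + 9)² = -548*8² = -548*64 = -35072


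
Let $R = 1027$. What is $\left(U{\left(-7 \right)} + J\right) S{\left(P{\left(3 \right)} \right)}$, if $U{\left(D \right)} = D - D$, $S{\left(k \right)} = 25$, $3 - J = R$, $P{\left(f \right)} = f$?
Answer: $-25600$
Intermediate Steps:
$J = -1024$ ($J = 3 - 1027 = -1024$)
$U{\left(D \right)} = 0$
$\left(U{\left(-7 \right)} + J\right) S{\left(P{\left(3 \right)} \right)} = \left(0 - 1024\right) 25 = \left(-1024\right) 25 = -25600$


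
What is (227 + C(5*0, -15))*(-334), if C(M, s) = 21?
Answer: -82832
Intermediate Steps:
(227 + C(5*0, -15))*(-334) = (227 + 21)*(-334) = 248*(-334) = -82832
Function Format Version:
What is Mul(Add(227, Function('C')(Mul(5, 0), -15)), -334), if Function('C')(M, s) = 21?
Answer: -82832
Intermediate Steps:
Mul(Add(227, Function('C')(Mul(5, 0), -15)), -334) = Mul(Add(227, 21), -334) = Mul(248, -334) = -82832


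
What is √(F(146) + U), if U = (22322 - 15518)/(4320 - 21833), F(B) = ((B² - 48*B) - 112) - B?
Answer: √4309088465998/17513 ≈ 118.53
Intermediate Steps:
F(B) = -112 + B² - 49*B (F(B) = (-112 + B² - 48*B) - B = -112 + B² - 49*B)
U = -6804/17513 (U = 6804/(-17513) = 6804*(-1/17513) = -6804/17513 ≈ -0.38851)
√(F(146) + U) = √((-112 + 146² - 49*146) - 6804/17513) = √((-112 + 21316 - 7154) - 6804/17513) = √(14050 - 6804/17513) = √(246050846/17513) = √4309088465998/17513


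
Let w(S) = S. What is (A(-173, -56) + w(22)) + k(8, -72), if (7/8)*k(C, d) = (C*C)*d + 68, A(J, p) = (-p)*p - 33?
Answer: -58349/7 ≈ -8335.6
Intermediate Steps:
A(J, p) = -33 - p² (A(J, p) = -p² - 33 = -33 - p²)
k(C, d) = 544/7 + 8*d*C²/7 (k(C, d) = 8*((C*C)*d + 68)/7 = 8*(C²*d + 68)/7 = 8*(d*C² + 68)/7 = 8*(68 + d*C²)/7 = 544/7 + 8*d*C²/7)
(A(-173, -56) + w(22)) + k(8, -72) = ((-33 - 1*(-56)²) + 22) + (544/7 + (8/7)*(-72)*8²) = ((-33 - 1*3136) + 22) + (544/7 + (8/7)*(-72)*64) = ((-33 - 3136) + 22) + (544/7 - 36864/7) = (-3169 + 22) - 36320/7 = -3147 - 36320/7 = -58349/7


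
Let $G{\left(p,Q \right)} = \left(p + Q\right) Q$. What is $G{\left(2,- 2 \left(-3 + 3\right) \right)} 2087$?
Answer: $0$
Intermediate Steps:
$G{\left(p,Q \right)} = Q \left(Q + p\right)$ ($G{\left(p,Q \right)} = \left(Q + p\right) Q = Q \left(Q + p\right)$)
$G{\left(2,- 2 \left(-3 + 3\right) \right)} 2087 = - 2 \left(-3 + 3\right) \left(- 2 \left(-3 + 3\right) + 2\right) 2087 = \left(-2\right) 0 \left(\left(-2\right) 0 + 2\right) 2087 = 0 \left(0 + 2\right) 2087 = 0 \cdot 2 \cdot 2087 = 0 \cdot 2087 = 0$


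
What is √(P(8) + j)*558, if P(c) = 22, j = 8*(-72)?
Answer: 558*I*√554 ≈ 13134.0*I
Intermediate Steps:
j = -576
√(P(8) + j)*558 = √(22 - 576)*558 = √(-554)*558 = (I*√554)*558 = 558*I*√554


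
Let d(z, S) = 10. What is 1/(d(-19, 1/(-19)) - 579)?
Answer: -1/569 ≈ -0.0017575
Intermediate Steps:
1/(d(-19, 1/(-19)) - 579) = 1/(10 - 579) = 1/(-569) = -1/569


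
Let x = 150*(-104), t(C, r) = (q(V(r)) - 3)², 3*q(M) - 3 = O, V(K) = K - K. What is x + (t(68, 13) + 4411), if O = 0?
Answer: -11185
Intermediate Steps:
V(K) = 0
q(M) = 1 (q(M) = 1 + (⅓)*0 = 1 + 0 = 1)
t(C, r) = 4 (t(C, r) = (1 - 3)² = (-2)² = 4)
x = -15600
x + (t(68, 13) + 4411) = -15600 + (4 + 4411) = -15600 + 4415 = -11185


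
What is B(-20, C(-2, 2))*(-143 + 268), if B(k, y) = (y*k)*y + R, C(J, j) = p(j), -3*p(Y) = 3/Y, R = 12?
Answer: 875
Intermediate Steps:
p(Y) = -1/Y
C(J, j) = -1/j
B(k, y) = 12 + k*y**2 (B(k, y) = (y*k)*y + 12 = (k*y)*y + 12 = k*y**2 + 12 = 12 + k*y**2)
B(-20, C(-2, 2))*(-143 + 268) = (12 - 20*(-1/2)**2)*(-143 + 268) = (12 - 20*(-1*1/2)**2)*125 = (12 - 20*(-1/2)**2)*125 = (12 - 20*1/4)*125 = (12 - 5)*125 = 7*125 = 875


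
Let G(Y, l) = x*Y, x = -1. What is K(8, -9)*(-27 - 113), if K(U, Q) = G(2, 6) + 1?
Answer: 140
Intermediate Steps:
G(Y, l) = -Y
K(U, Q) = -1 (K(U, Q) = -1*2 + 1 = -2 + 1 = -1)
K(8, -9)*(-27 - 113) = -(-27 - 113) = -1*(-140) = 140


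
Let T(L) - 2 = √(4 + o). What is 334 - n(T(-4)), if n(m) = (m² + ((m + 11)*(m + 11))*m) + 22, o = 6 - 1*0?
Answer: -320 - 235*√10 ≈ -1063.1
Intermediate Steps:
o = 6 (o = 6 + 0 = 6)
T(L) = 2 + √10 (T(L) = 2 + √(4 + 6) = 2 + √10)
n(m) = 22 + m² + m*(11 + m)² (n(m) = (m² + ((11 + m)*(11 + m))*m) + 22 = (m² + (11 + m)²*m) + 22 = (m² + m*(11 + m)²) + 22 = 22 + m² + m*(11 + m)²)
334 - n(T(-4)) = 334 - (22 + (2 + √10)² + (2 + √10)*(11 + (2 + √10))²) = 334 - (22 + (2 + √10)² + (2 + √10)*(13 + √10)²) = 334 - (22 + (2 + √10)² + (13 + √10)²*(2 + √10)) = 334 + (-22 - (2 + √10)² - (13 + √10)²*(2 + √10)) = 312 - (2 + √10)² - (13 + √10)²*(2 + √10)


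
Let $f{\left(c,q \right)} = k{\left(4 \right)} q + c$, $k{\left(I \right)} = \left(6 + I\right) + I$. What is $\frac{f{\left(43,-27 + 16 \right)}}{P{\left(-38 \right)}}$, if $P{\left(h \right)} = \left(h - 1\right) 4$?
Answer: $\frac{37}{52} \approx 0.71154$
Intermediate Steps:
$k{\left(I \right)} = 6 + 2 I$
$f{\left(c,q \right)} = c + 14 q$ ($f{\left(c,q \right)} = \left(6 + 2 \cdot 4\right) q + c = \left(6 + 8\right) q + c = 14 q + c = c + 14 q$)
$P{\left(h \right)} = -4 + 4 h$ ($P{\left(h \right)} = \left(-1 + h\right) 4 = -4 + 4 h$)
$\frac{f{\left(43,-27 + 16 \right)}}{P{\left(-38 \right)}} = \frac{43 + 14 \left(-27 + 16\right)}{-4 + 4 \left(-38\right)} = \frac{43 + 14 \left(-11\right)}{-4 - 152} = \frac{43 - 154}{-156} = \left(-111\right) \left(- \frac{1}{156}\right) = \frac{37}{52}$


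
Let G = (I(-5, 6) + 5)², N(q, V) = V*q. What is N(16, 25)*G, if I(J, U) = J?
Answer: 0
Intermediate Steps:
G = 0 (G = (-5 + 5)² = 0² = 0)
N(16, 25)*G = (25*16)*0 = 400*0 = 0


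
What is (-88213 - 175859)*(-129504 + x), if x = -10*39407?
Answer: 138261233328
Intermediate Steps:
x = -394070
(-88213 - 175859)*(-129504 + x) = (-88213 - 175859)*(-129504 - 394070) = -264072*(-523574) = 138261233328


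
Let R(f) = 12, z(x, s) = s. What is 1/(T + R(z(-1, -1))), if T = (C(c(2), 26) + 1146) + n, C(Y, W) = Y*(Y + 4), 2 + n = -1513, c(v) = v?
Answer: -1/345 ≈ -0.0028986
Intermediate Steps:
n = -1515 (n = -2 - 1513 = -1515)
C(Y, W) = Y*(4 + Y)
T = -357 (T = (2*(4 + 2) + 1146) - 1515 = (2*6 + 1146) - 1515 = (12 + 1146) - 1515 = 1158 - 1515 = -357)
1/(T + R(z(-1, -1))) = 1/(-357 + 12) = 1/(-345) = -1/345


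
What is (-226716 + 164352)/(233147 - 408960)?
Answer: 62364/175813 ≈ 0.35472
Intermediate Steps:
(-226716 + 164352)/(233147 - 408960) = -62364/(-175813) = -62364*(-1/175813) = 62364/175813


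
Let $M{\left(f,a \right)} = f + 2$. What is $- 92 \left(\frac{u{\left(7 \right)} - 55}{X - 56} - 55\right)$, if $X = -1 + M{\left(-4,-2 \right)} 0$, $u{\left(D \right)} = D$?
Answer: $\frac{94668}{19} \approx 4982.5$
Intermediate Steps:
$M{\left(f,a \right)} = 2 + f$
$X = -1$ ($X = -1 + \left(2 - 4\right) 0 = -1 - 0 = -1 + 0 = -1$)
$- 92 \left(\frac{u{\left(7 \right)} - 55}{X - 56} - 55\right) = - 92 \left(\frac{7 - 55}{-1 - 56} - 55\right) = - 92 \left(- \frac{48}{-57} - 55\right) = - 92 \left(\left(-48\right) \left(- \frac{1}{57}\right) - 55\right) = - 92 \left(\frac{16}{19} - 55\right) = \left(-92\right) \left(- \frac{1029}{19}\right) = \frac{94668}{19}$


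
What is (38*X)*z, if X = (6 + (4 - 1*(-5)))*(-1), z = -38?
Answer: 21660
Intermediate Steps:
X = -15 (X = (6 + (4 + 5))*(-1) = (6 + 9)*(-1) = 15*(-1) = -15)
(38*X)*z = (38*(-15))*(-38) = -570*(-38) = 21660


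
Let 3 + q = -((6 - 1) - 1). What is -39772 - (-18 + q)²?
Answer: -40397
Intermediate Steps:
q = -7 (q = -3 - ((6 - 1) - 1) = -3 - (5 - 1) = -3 - 1*4 = -3 - 4 = -7)
-39772 - (-18 + q)² = -39772 - (-18 - 7)² = -39772 - 1*(-25)² = -39772 - 1*625 = -39772 - 625 = -40397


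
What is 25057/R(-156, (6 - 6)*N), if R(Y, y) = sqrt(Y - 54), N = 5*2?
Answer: -25057*I*sqrt(210)/210 ≈ -1729.1*I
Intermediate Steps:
N = 10
R(Y, y) = sqrt(-54 + Y)
25057/R(-156, (6 - 6)*N) = 25057/(sqrt(-54 - 156)) = 25057/(sqrt(-210)) = 25057/((I*sqrt(210))) = 25057*(-I*sqrt(210)/210) = -25057*I*sqrt(210)/210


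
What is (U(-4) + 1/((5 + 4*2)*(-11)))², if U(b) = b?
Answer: 328329/20449 ≈ 16.056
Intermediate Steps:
(U(-4) + 1/((5 + 4*2)*(-11)))² = (-4 + 1/((5 + 4*2)*(-11)))² = (-4 + 1/((5 + 8)*(-11)))² = (-4 + 1/(13*(-11)))² = (-4 + 1/(-143))² = (-4 - 1/143)² = (-573/143)² = 328329/20449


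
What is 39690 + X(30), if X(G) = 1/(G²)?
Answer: 35721001/900 ≈ 39690.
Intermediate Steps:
X(G) = G⁻²
39690 + X(30) = 39690 + 30⁻² = 39690 + 1/900 = 35721001/900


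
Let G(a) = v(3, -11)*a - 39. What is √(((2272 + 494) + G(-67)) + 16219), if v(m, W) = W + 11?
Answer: √18946 ≈ 137.64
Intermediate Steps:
v(m, W) = 11 + W
G(a) = -39 (G(a) = (11 - 11)*a - 39 = 0*a - 39 = 0 - 39 = -39)
√(((2272 + 494) + G(-67)) + 16219) = √(((2272 + 494) - 39) + 16219) = √((2766 - 39) + 16219) = √(2727 + 16219) = √18946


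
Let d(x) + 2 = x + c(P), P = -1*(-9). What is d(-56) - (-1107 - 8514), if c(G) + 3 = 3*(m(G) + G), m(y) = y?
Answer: 9614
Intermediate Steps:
P = 9
c(G) = -3 + 6*G (c(G) = -3 + 3*(G + G) = -3 + 3*(2*G) = -3 + 6*G)
d(x) = 49 + x (d(x) = -2 + (x + (-3 + 6*9)) = -2 + (x + (-3 + 54)) = -2 + (x + 51) = -2 + (51 + x) = 49 + x)
d(-56) - (-1107 - 8514) = (49 - 56) - (-1107 - 8514) = -7 - 1*(-9621) = -7 + 9621 = 9614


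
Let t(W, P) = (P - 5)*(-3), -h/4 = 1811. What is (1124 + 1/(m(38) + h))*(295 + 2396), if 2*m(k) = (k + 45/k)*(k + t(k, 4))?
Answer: 493522496688/163165 ≈ 3.0247e+6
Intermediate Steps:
h = -7244 (h = -4*1811 = -7244)
t(W, P) = 15 - 3*P (t(W, P) = (-5 + P)*(-3) = 15 - 3*P)
m(k) = (3 + k)*(k + 45/k)/2 (m(k) = ((k + 45/k)*(k + (15 - 3*4)))/2 = ((k + 45/k)*(k + (15 - 12)))/2 = ((k + 45/k)*(k + 3))/2 = ((k + 45/k)*(3 + k))/2 = ((3 + k)*(k + 45/k))/2 = (3 + k)*(k + 45/k)/2)
(1124 + 1/(m(38) + h))*(295 + 2396) = (1124 + 1/((1/2)*(135 + 38*(45 + 38**2 + 3*38))/38 - 7244))*(295 + 2396) = (1124 + 1/((1/2)*(1/38)*(135 + 38*(45 + 1444 + 114)) - 7244))*2691 = (1124 + 1/((1/2)*(1/38)*(135 + 38*1603) - 7244))*2691 = (1124 + 1/((1/2)*(1/38)*(135 + 60914) - 7244))*2691 = (1124 + 1/((1/2)*(1/38)*61049 - 7244))*2691 = (1124 + 1/(61049/76 - 7244))*2691 = (1124 + 1/(-489495/76))*2691 = (1124 - 76/489495)*2691 = (550192304/489495)*2691 = 493522496688/163165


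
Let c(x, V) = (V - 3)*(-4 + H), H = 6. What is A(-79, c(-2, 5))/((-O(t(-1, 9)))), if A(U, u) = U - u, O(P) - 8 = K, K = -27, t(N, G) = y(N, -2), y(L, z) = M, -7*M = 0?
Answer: -83/19 ≈ -4.3684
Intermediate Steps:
M = 0 (M = -1/7*0 = 0)
y(L, z) = 0
t(N, G) = 0
O(P) = -19 (O(P) = 8 - 27 = -19)
c(x, V) = -6 + 2*V (c(x, V) = (V - 3)*(-4 + 6) = (-3 + V)*2 = -6 + 2*V)
A(-79, c(-2, 5))/((-O(t(-1, 9)))) = (-79 - (-6 + 2*5))/((-1*(-19))) = (-79 - (-6 + 10))/19 = (-79 - 1*4)*(1/19) = (-79 - 4)*(1/19) = -83*1/19 = -83/19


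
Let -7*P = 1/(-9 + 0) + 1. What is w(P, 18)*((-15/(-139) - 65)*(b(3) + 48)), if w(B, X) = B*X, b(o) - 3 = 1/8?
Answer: 7378360/973 ≈ 7583.1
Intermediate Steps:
b(o) = 25/8 (b(o) = 3 + 1/8 = 3 + ⅛ = 25/8)
P = -8/63 (P = -(1/(-9 + 0) + 1)/7 = -(1/(-9) + 1)/7 = -(-⅑ + 1)/7 = -⅐*8/9 = -8/63 ≈ -0.12698)
w(P, 18)*((-15/(-139) - 65)*(b(3) + 48)) = (-8/63*18)*((-15/(-139) - 65)*(25/8 + 48)) = -16*(-15*(-1/139) - 65)*409/(7*8) = -16*(15/139 - 65)*409/(7*8) = -(-144320)*409/(973*8) = -16/7*(-922295/278) = 7378360/973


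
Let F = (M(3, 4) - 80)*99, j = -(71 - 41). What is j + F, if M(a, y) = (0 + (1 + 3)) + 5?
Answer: -7059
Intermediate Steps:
M(a, y) = 9 (M(a, y) = (0 + 4) + 5 = 4 + 5 = 9)
j = -30 (j = -1*30 = -30)
F = -7029 (F = (9 - 80)*99 = -71*99 = -7029)
j + F = -30 - 7029 = -7059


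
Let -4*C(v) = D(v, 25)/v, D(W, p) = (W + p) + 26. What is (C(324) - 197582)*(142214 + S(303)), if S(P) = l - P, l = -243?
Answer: -3023037478933/108 ≈ -2.7991e+10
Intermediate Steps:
D(W, p) = 26 + W + p
S(P) = -243 - P
C(v) = -(51 + v)/(4*v) (C(v) = -(26 + v + 25)/(4*v) = -(51 + v)/(4*v))
(C(324) - 197582)*(142214 + S(303)) = ((1/4)*(-51 - 1*324)/324 - 197582)*(142214 + (-243 - 1*303)) = ((1/4)*(1/324)*(-51 - 324) - 197582)*(142214 + (-243 - 303)) = ((1/4)*(1/324)*(-375) - 197582)*(142214 - 546) = (-125/432 - 197582)*141668 = -85355549/432*141668 = -3023037478933/108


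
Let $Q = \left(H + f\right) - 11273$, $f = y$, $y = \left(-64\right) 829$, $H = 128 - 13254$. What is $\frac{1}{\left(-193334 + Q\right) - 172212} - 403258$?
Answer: $- \frac{178643697259}{443001} \approx -4.0326 \cdot 10^{5}$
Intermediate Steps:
$H = -13126$ ($H = 128 - 13254 = -13126$)
$y = -53056$
$f = -53056$
$Q = -77455$ ($Q = \left(-13126 - 53056\right) - 11273 = -66182 - 11273 = -77455$)
$\frac{1}{\left(-193334 + Q\right) - 172212} - 403258 = \frac{1}{\left(-193334 - 77455\right) - 172212} - 403258 = \frac{1}{-270789 - 172212} - 403258 = \frac{1}{-443001} - 403258 = - \frac{1}{443001} - 403258 = - \frac{178643697259}{443001}$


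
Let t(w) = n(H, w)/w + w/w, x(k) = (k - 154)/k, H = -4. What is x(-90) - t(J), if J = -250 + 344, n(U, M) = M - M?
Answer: 77/45 ≈ 1.7111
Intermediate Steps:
x(k) = (-154 + k)/k
n(U, M) = 0
J = 94
t(w) = 1 (t(w) = 0/w + w/w = 0 + 1 = 1)
x(-90) - t(J) = (-154 - 90)/(-90) - 1*1 = -1/90*(-244) - 1 = 122/45 - 1 = 77/45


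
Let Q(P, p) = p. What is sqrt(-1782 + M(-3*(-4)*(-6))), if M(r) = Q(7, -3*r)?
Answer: 3*I*sqrt(174) ≈ 39.573*I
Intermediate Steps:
M(r) = -3*r
sqrt(-1782 + M(-3*(-4)*(-6))) = sqrt(-1782 - 3*(-3*(-4))*(-6)) = sqrt(-1782 - 36*(-6)) = sqrt(-1782 - 3*(-72)) = sqrt(-1782 + 216) = sqrt(-1566) = 3*I*sqrt(174)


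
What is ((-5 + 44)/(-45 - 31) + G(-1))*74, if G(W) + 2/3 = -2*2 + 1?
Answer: -35261/114 ≈ -309.31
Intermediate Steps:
G(W) = -11/3 (G(W) = -⅔ + (-2*2 + 1) = -⅔ + (-4 + 1) = -⅔ - 3 = -11/3)
((-5 + 44)/(-45 - 31) + G(-1))*74 = ((-5 + 44)/(-45 - 31) - 11/3)*74 = (39/(-76) - 11/3)*74 = (39*(-1/76) - 11/3)*74 = (-39/76 - 11/3)*74 = -953/228*74 = -35261/114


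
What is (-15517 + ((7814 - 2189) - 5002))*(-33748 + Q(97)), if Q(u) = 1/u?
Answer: 48756328170/97 ≈ 5.0264e+8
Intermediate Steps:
(-15517 + ((7814 - 2189) - 5002))*(-33748 + Q(97)) = (-15517 + ((7814 - 2189) - 5002))*(-33748 + 1/97) = (-15517 + (5625 - 5002))*(-33748 + 1/97) = (-15517 + 623)*(-3273555/97) = -14894*(-3273555/97) = 48756328170/97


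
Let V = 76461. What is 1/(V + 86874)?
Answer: 1/163335 ≈ 6.1224e-6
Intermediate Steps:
1/(V + 86874) = 1/(76461 + 86874) = 1/163335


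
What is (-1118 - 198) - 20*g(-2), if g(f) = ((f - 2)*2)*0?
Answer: -1316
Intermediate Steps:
g(f) = 0 (g(f) = ((-2 + f)*2)*0 = (-4 + 2*f)*0 = 0)
(-1118 - 198) - 20*g(-2) = (-1118 - 198) - 20*0 = -1316 + 0 = -1316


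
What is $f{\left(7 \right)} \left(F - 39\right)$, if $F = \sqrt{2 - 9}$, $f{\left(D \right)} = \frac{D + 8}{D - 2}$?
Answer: $-117 + 3 i \sqrt{7} \approx -117.0 + 7.9373 i$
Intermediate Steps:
$f{\left(D \right)} = \frac{8 + D}{-2 + D}$
$F = i \sqrt{7}$ ($F = \sqrt{-7} = i \sqrt{7} \approx 2.6458 i$)
$f{\left(7 \right)} \left(F - 39\right) = \frac{8 + 7}{-2 + 7} \left(i \sqrt{7} - 39\right) = \frac{1}{5} \cdot 15 \left(-39 + i \sqrt{7}\right) = 3 \left(-39 + i \sqrt{7}\right) = -117 + 3 i \sqrt{7}$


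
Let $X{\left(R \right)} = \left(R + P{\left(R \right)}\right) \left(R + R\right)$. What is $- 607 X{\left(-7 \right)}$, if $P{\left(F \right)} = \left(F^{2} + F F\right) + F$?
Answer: $713832$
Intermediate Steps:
$P{\left(F \right)} = F + 2 F^{2}$ ($P{\left(F \right)} = \left(F^{2} + F^{2}\right) + F = 2 F^{2} + F = F + 2 F^{2}$)
$X{\left(R \right)} = 2 R \left(R + R \left(1 + 2 R\right)\right)$ ($X{\left(R \right)} = \left(R + R \left(1 + 2 R\right)\right) \left(R + R\right) = \left(R + R \left(1 + 2 R\right)\right) 2 R = 2 R \left(R + R \left(1 + 2 R\right)\right)$)
$- 607 X{\left(-7 \right)} = - 607 \cdot 4 \left(-7\right)^{2} \left(1 - 7\right) = - 607 \cdot 4 \cdot 49 \left(-6\right) = \left(-607\right) \left(-1176\right) = 713832$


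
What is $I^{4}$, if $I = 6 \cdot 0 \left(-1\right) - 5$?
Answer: $625$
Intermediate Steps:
$I = -5$ ($I = 0 \left(-1\right) - 5 = 0 - 5 = -5$)
$I^{4} = \left(-5\right)^{4} = 625$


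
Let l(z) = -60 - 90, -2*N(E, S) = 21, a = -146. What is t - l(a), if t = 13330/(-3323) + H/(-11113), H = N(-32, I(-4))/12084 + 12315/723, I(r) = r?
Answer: 10466764064080421/71696533094504 ≈ 145.99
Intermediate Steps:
N(E, S) = -21/2 (N(E, S) = -1/2*21 = -21/2)
H = 33068193/1941496 (H = -21/2/12084 + 12315/723 = -21/2*1/12084 + 12315*(1/723) = -7/8056 + 4105/241 = 33068193/1941496 ≈ 17.032)
l(z) = -150
t = -287715900095179/71696533094504 (t = 13330/(-3323) + (33068193/1941496)/(-11113) = 13330*(-1/3323) + (33068193/1941496)*(-1/11113) = -13330/3323 - 33068193/21575845048 = -287715900095179/71696533094504 ≈ -4.0130)
t - l(a) = -287715900095179/71696533094504 - 1*(-150) = -287715900095179/71696533094504 + 150 = 10466764064080421/71696533094504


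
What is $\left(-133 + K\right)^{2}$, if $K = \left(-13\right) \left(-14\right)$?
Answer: $2401$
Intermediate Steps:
$K = 182$
$\left(-133 + K\right)^{2} = \left(-133 + 182\right)^{2} = 49^{2} = 2401$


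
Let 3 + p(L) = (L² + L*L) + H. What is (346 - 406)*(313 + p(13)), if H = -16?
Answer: -37920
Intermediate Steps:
p(L) = -19 + 2*L² (p(L) = -3 + ((L² + L*L) - 16) = -3 + ((L² + L²) - 16) = -3 + (2*L² - 16) = -3 + (-16 + 2*L²) = -19 + 2*L²)
(346 - 406)*(313 + p(13)) = (346 - 406)*(313 + (-19 + 2*13²)) = -60*(313 + (-19 + 2*169)) = -60*(313 + (-19 + 338)) = -60*(313 + 319) = -60*632 = -37920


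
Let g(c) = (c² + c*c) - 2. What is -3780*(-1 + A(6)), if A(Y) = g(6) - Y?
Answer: -238140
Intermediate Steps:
g(c) = -2 + 2*c² (g(c) = (c² + c²) - 2 = 2*c² - 2 = -2 + 2*c²)
A(Y) = 70 - Y (A(Y) = (-2 + 2*6²) - Y = (-2 + 2*36) - Y = (-2 + 72) - Y = 70 - Y)
-3780*(-1 + A(6)) = -3780*(-1 + (70 - 1*6)) = -3780*(-1 + (70 - 6)) = -3780*(-1 + 64) = -3780*63 = -756*315 = -238140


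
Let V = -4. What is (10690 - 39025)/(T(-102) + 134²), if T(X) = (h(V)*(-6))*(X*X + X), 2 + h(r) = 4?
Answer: 28335/105668 ≈ 0.26815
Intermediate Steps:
h(r) = 2 (h(r) = -2 + 4 = 2)
T(X) = -12*X - 12*X² (T(X) = (2*(-6))*(X*X + X) = -12*(X² + X) = -12*(X + X²) = -12*X - 12*X²)
(10690 - 39025)/(T(-102) + 134²) = (10690 - 39025)/(-12*(-102)*(1 - 102) + 134²) = -28335/(-12*(-102)*(-101) + 17956) = -28335/(-123624 + 17956) = -28335/(-105668) = -28335*(-1/105668) = 28335/105668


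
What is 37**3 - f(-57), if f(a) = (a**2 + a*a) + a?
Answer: 44212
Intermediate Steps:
f(a) = a + 2*a**2 (f(a) = (a**2 + a**2) + a = 2*a**2 + a = a + 2*a**2)
37**3 - f(-57) = 37**3 - (-57)*(1 + 2*(-57)) = 50653 - (-57)*(1 - 114) = 50653 - (-57)*(-113) = 50653 - 1*6441 = 50653 - 6441 = 44212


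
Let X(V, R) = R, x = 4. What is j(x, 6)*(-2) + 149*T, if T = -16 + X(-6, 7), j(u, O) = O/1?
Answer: -1353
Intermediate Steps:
j(u, O) = O (j(u, O) = O*1 = O)
T = -9 (T = -16 + 7 = -9)
j(x, 6)*(-2) + 149*T = 6*(-2) + 149*(-9) = -12 - 1341 = -1353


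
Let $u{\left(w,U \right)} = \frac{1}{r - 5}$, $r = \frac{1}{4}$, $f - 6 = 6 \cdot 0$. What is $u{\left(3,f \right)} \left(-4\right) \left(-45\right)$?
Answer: $- \frac{720}{19} \approx -37.895$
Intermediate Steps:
$f = 6$ ($f = 6 + 6 \cdot 0 = 6 + 0 = 6$)
$r = \frac{1}{4} \approx 0.25$
$u{\left(w,U \right)} = - \frac{4}{19}$ ($u{\left(w,U \right)} = \frac{1}{\frac{1}{4} - 5} = \frac{1}{- \frac{19}{4}} = - \frac{4}{19}$)
$u{\left(3,f \right)} \left(-4\right) \left(-45\right) = \left(- \frac{4}{19}\right) \left(-4\right) \left(-45\right) = \frac{16}{19} \left(-45\right) = - \frac{720}{19}$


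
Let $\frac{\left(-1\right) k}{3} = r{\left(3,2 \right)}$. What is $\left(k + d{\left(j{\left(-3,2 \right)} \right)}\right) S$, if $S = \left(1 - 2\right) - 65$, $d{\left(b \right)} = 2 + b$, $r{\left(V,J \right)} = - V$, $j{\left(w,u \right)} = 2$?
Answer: $-858$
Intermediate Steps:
$k = 9$ ($k = - 3 \left(\left(-1\right) 3\right) = \left(-3\right) \left(-3\right) = 9$)
$S = -66$ ($S = -1 - 65 = -66$)
$\left(k + d{\left(j{\left(-3,2 \right)} \right)}\right) S = \left(9 + \left(2 + 2\right)\right) \left(-66\right) = \left(9 + 4\right) \left(-66\right) = 13 \left(-66\right) = -858$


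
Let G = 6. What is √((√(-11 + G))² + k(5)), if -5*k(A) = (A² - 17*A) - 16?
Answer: √255/5 ≈ 3.1937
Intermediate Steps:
k(A) = 16/5 - A²/5 + 17*A/5 (k(A) = -((A² - 17*A) - 16)/5 = -(-16 + A² - 17*A)/5 = 16/5 - A²/5 + 17*A/5)
√((√(-11 + G))² + k(5)) = √((√(-11 + 6))² + (16/5 - ⅕*5² + (17/5)*5)) = √((√(-5))² + (16/5 - ⅕*25 + 17)) = √((I*√5)² + (16/5 - 5 + 17)) = √(-5 + 76/5) = √(51/5) = √255/5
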